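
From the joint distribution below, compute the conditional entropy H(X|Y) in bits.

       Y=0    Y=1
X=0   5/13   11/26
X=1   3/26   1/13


H(X|Y) = Σ_y p(y) H(X|Y=y)
  p(Y=0) = 1/2, H(X|Y=0) = 0.7793
  p(Y=1) = 1/2, H(X|Y=1) = 0.6194
H(X|Y) = 0.5000×0.7793 + 0.5000×0.6194 = 0.6994 bits


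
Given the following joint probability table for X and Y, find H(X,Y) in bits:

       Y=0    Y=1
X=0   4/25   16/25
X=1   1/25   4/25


H(X,Y) = -Σ p(x,y) log₂ p(x,y)
  p(0,0)=4/25: -0.1600 × log₂(0.1600) = 0.4230
  p(0,1)=16/25: -0.6400 × log₂(0.6400) = 0.4121
  p(1,0)=1/25: -0.0400 × log₂(0.0400) = 0.1858
  p(1,1)=4/25: -0.1600 × log₂(0.1600) = 0.4230
H(X,Y) = 1.4439 bits


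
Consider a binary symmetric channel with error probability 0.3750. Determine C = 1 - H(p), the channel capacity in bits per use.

For BSC with error probability p:
C = 1 - H(p) where H(p) is binary entropy
H(0.3750) = -0.3750 × log₂(0.3750) - 0.6250 × log₂(0.6250)
H(p) = 0.9544
C = 1 - 0.9544 = 0.0456 bits/use


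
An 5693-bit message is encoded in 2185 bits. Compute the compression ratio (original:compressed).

Compression ratio = Original / Compressed
= 5693 / 2185 = 2.61:1


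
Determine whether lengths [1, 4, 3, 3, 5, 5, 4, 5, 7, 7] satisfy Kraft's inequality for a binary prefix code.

Kraft inequality: Σ 2^(-l_i) ≤ 1 for prefix-free code
Calculating: 2^(-1) + 2^(-4) + 2^(-3) + 2^(-3) + 2^(-5) + 2^(-5) + 2^(-4) + 2^(-5) + 2^(-7) + 2^(-7)
= 0.5 + 0.0625 + 0.125 + 0.125 + 0.03125 + 0.03125 + 0.0625 + 0.03125 + 0.0078125 + 0.0078125
= 0.9844
Since 0.9844 ≤ 1, prefix-free code exists


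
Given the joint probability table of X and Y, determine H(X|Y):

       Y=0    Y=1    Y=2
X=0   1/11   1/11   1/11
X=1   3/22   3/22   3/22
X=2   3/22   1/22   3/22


H(X|Y) = Σ_y p(y) H(X|Y=y)
  p(Y=0) = 4/11, H(X|Y=0) = 1.5613
  p(Y=1) = 3/11, H(X|Y=1) = 1.4591
  p(Y=2) = 4/11, H(X|Y=2) = 1.5613
H(X|Y) = 0.3636×1.5613 + 0.2727×1.4591 + 0.3636×1.5613 = 1.5334 bits


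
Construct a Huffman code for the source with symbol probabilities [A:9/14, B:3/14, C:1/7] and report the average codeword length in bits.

Huffman tree construction:
Combine smallest probabilities repeatedly
Resulting codes:
  A: 1 (length 1)
  B: 01 (length 2)
  C: 00 (length 2)
Average length = Σ p(s) × length(s) = 1.3571 bits


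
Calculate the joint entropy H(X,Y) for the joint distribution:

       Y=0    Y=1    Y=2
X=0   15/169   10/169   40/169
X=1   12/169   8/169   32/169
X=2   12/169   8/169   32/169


H(X,Y) = -Σ p(x,y) log₂ p(x,y)
  p(0,0)=15/169: -0.0888 × log₂(0.0888) = 0.3101
  p(0,1)=10/169: -0.0592 × log₂(0.0592) = 0.2414
  p(0,2)=40/169: -0.2367 × log₂(0.2367) = 0.4921
  p(1,0)=12/169: -0.0710 × log₂(0.0710) = 0.2710
  p(1,1)=8/169: -0.0473 × log₂(0.0473) = 0.2083
  p(1,2)=32/169: -0.1893 × log₂(0.1893) = 0.4546
  p(2,0)=12/169: -0.0710 × log₂(0.0710) = 0.2710
  p(2,1)=8/169: -0.0473 × log₂(0.0473) = 0.2083
  p(2,2)=32/169: -0.1893 × log₂(0.1893) = 0.4546
H(X,Y) = 2.9113 bits


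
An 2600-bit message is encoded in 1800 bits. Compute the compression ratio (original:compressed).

Compression ratio = Original / Compressed
= 2600 / 1800 = 1.44:1


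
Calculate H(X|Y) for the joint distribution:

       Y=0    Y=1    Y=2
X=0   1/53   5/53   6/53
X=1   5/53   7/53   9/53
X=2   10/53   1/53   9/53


H(X|Y) = Σ_y p(y) H(X|Y=y)
  p(Y=0) = 16/53, H(X|Y=0) = 1.1982
  p(Y=1) = 13/53, H(X|Y=1) = 1.2957
  p(Y=2) = 24/53, H(X|Y=2) = 1.5613
H(X|Y) = 0.3019×1.1982 + 0.2453×1.2957 + 0.4528×1.5613 = 1.3865 bits


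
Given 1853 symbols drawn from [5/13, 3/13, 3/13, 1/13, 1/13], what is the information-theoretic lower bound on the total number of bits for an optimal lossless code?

Entropy H = 2.0759 bits/symbol
Minimum bits = H × n = 2.0759 × 1853
= 3846.59 bits


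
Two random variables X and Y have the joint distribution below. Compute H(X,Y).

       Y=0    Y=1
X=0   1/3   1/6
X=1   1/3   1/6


H(X,Y) = -Σ p(x,y) log₂ p(x,y)
  p(0,0)=1/3: -0.3333 × log₂(0.3333) = 0.5283
  p(0,1)=1/6: -0.1667 × log₂(0.1667) = 0.4308
  p(1,0)=1/3: -0.3333 × log₂(0.3333) = 0.5283
  p(1,1)=1/6: -0.1667 × log₂(0.1667) = 0.4308
H(X,Y) = 1.9183 bits


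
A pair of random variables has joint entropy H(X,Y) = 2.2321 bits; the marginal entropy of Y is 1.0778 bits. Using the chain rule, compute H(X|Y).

Chain rule: H(X,Y) = H(X|Y) + H(Y)
H(X|Y) = H(X,Y) - H(Y) = 2.2321 - 1.0778 = 1.1543 bits


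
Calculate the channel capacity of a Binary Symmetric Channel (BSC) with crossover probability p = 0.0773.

For BSC with error probability p:
C = 1 - H(p) where H(p) is binary entropy
H(0.0773) = -0.0773 × log₂(0.0773) - 0.9227 × log₂(0.9227)
H(p) = 0.3926
C = 1 - 0.3926 = 0.6074 bits/use


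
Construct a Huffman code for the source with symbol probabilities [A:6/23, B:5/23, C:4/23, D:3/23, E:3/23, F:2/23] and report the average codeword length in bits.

Huffman tree construction:
Combine smallest probabilities repeatedly
Resulting codes:
  A: 10 (length 2)
  B: 00 (length 2)
  C: 111 (length 3)
  D: 011 (length 3)
  E: 110 (length 3)
  F: 010 (length 3)
Average length = Σ p(s) × length(s) = 2.5217 bits


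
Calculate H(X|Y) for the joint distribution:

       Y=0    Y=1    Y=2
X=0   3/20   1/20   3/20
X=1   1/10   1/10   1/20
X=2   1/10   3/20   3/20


H(X|Y) = Σ_y p(y) H(X|Y=y)
  p(Y=0) = 7/20, H(X|Y=0) = 1.5567
  p(Y=1) = 3/10, H(X|Y=1) = 1.4591
  p(Y=2) = 7/20, H(X|Y=2) = 1.4488
H(X|Y) = 0.3500×1.5567 + 0.3000×1.4591 + 0.3500×1.4488 = 1.4897 bits


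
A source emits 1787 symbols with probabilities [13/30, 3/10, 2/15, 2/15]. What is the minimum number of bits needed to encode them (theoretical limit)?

Entropy H = 1.8191 bits/symbol
Minimum bits = H × n = 1.8191 × 1787
= 3250.65 bits


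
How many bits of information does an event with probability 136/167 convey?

Information content I(x) = -log₂(p(x))
I = -log₂(136/167) = -log₂(0.8144)
I = 0.2962 bits


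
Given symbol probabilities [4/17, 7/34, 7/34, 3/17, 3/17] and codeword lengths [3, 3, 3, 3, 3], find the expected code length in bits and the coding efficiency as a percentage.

Average length L = Σ p_i × l_i = 3.0000 bits
Entropy H = 2.3133 bits
Efficiency η = H/L × 100% = 77.11%


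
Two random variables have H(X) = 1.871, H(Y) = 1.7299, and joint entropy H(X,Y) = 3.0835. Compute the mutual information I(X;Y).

I(X;Y) = H(X) + H(Y) - H(X,Y)
I(X;Y) = 1.871 + 1.7299 - 3.0835 = 0.5174 bits


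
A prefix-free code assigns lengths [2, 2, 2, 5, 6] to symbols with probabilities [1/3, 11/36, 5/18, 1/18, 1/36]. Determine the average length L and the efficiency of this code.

Average length L = Σ p_i × l_i = 2.2778 bits
Entropy H = 1.9396 bits
Efficiency η = H/L × 100% = 85.15%


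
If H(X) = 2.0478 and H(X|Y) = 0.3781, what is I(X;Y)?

I(X;Y) = H(X) - H(X|Y)
I(X;Y) = 2.0478 - 0.3781 = 1.6697 bits


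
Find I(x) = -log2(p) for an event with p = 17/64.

Information content I(x) = -log₂(p(x))
I = -log₂(17/64) = -log₂(0.2656)
I = 1.9125 bits


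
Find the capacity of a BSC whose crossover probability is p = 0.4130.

For BSC with error probability p:
C = 1 - H(p) where H(p) is binary entropy
H(0.4130) = -0.4130 × log₂(0.4130) - 0.5870 × log₂(0.5870)
H(p) = 0.9780
C = 1 - 0.9780 = 0.0220 bits/use


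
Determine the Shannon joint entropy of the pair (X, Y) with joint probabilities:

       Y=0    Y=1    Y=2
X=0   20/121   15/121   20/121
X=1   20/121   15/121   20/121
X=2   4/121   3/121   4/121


H(X,Y) = -Σ p(x,y) log₂ p(x,y)
  p(0,0)=20/121: -0.1653 × log₂(0.1653) = 0.4292
  p(0,1)=15/121: -0.1240 × log₂(0.1240) = 0.3734
  p(0,2)=20/121: -0.1653 × log₂(0.1653) = 0.4292
  p(1,0)=20/121: -0.1653 × log₂(0.1653) = 0.4292
  p(1,1)=15/121: -0.1240 × log₂(0.1240) = 0.3734
  p(1,2)=20/121: -0.1653 × log₂(0.1653) = 0.4292
  p(2,0)=4/121: -0.0331 × log₂(0.0331) = 0.1626
  p(2,1)=3/121: -0.0248 × log₂(0.0248) = 0.1322
  p(2,2)=4/121: -0.0331 × log₂(0.0331) = 0.1626
H(X,Y) = 2.9212 bits


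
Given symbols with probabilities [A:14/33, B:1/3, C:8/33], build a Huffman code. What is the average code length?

Huffman tree construction:
Combine smallest probabilities repeatedly
Resulting codes:
  A: 0 (length 1)
  B: 11 (length 2)
  C: 10 (length 2)
Average length = Σ p(s) × length(s) = 1.5758 bits


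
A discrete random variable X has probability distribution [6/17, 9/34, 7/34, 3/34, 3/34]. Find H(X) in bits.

H(X) = -Σ p(x) log₂ p(x)
  -6/17 × log₂(6/17) = 0.5303
  -9/34 × log₂(9/34) = 0.5076
  -7/34 × log₂(7/34) = 0.4694
  -3/34 × log₂(3/34) = 0.3090
  -3/34 × log₂(3/34) = 0.3090
H(X) = 2.1254 bits


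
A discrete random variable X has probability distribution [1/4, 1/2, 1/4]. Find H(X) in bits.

H(X) = -Σ p(x) log₂ p(x)
  -1/4 × log₂(1/4) = 0.5000
  -1/2 × log₂(1/2) = 0.5000
  -1/4 × log₂(1/4) = 0.5000
H(X) = 1.5000 bits


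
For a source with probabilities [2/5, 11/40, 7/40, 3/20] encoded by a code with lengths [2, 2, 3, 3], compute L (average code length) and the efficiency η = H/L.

Average length L = Σ p_i × l_i = 2.3250 bits
Entropy H = 1.8916 bits
Efficiency η = H/L × 100% = 81.36%


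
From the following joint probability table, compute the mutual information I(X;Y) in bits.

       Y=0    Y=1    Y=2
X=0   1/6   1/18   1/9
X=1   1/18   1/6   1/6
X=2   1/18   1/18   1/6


H(X) = 1.5715, H(Y) = 1.5466, H(X,Y) = 3.0022
I(X;Y) = H(X) + H(Y) - H(X,Y) = 0.1160 bits


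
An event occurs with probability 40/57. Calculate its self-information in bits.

Information content I(x) = -log₂(p(x))
I = -log₂(40/57) = -log₂(0.7018)
I = 0.5110 bits


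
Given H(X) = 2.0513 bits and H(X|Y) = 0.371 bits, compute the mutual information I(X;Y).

I(X;Y) = H(X) - H(X|Y)
I(X;Y) = 2.0513 - 0.371 = 1.6803 bits


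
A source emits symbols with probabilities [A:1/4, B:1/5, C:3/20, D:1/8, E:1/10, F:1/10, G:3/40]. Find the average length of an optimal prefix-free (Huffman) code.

Huffman tree construction:
Combine smallest probabilities repeatedly
Resulting codes:
  A: 10 (length 2)
  B: 00 (length 2)
  C: 110 (length 3)
  D: 011 (length 3)
  E: 1111 (length 4)
  F: 010 (length 3)
  G: 1110 (length 4)
Average length = Σ p(s) × length(s) = 2.7250 bits


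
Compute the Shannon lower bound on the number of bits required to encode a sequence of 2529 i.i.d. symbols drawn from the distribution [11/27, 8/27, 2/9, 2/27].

Entropy H = 1.8081 bits/symbol
Minimum bits = H × n = 1.8081 × 2529
= 4572.66 bits


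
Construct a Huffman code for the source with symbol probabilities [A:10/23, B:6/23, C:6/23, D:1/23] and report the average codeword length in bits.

Huffman tree construction:
Combine smallest probabilities repeatedly
Resulting codes:
  A: 0 (length 1)
  B: 111 (length 3)
  C: 10 (length 2)
  D: 110 (length 3)
Average length = Σ p(s) × length(s) = 1.8696 bits


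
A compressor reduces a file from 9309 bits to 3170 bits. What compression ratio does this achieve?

Compression ratio = Original / Compressed
= 9309 / 3170 = 2.94:1


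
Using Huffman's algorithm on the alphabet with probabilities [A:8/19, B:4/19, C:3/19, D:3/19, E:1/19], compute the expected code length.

Huffman tree construction:
Combine smallest probabilities repeatedly
Resulting codes:
  A: 0 (length 1)
  B: 111 (length 3)
  C: 101 (length 3)
  D: 110 (length 3)
  E: 100 (length 3)
Average length = Σ p(s) × length(s) = 2.1579 bits


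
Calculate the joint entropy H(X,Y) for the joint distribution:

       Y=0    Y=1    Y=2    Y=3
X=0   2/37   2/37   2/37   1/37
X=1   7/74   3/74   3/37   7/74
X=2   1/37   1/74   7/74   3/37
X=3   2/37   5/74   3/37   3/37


H(X,Y) = -Σ p(x,y) log₂ p(x,y)
  p(0,0)=2/37: -0.0541 × log₂(0.0541) = 0.2275
  p(0,1)=2/37: -0.0541 × log₂(0.0541) = 0.2275
  p(0,2)=2/37: -0.0541 × log₂(0.0541) = 0.2275
  p(0,3)=1/37: -0.0270 × log₂(0.0270) = 0.1408
  p(1,0)=7/74: -0.0946 × log₂(0.0946) = 0.3218
  p(1,1)=3/74: -0.0405 × log₂(0.0405) = 0.1875
  p(1,2)=3/37: -0.0811 × log₂(0.0811) = 0.2939
  p(1,3)=7/74: -0.0946 × log₂(0.0946) = 0.3218
  p(2,0)=1/37: -0.0270 × log₂(0.0270) = 0.1408
  p(2,1)=1/74: -0.0135 × log₂(0.0135) = 0.0839
  p(2,2)=7/74: -0.0946 × log₂(0.0946) = 0.3218
  p(2,3)=3/37: -0.0811 × log₂(0.0811) = 0.2939
  p(3,0)=2/37: -0.0541 × log₂(0.0541) = 0.2275
  p(3,1)=5/74: -0.0676 × log₂(0.0676) = 0.2627
  p(3,2)=3/37: -0.0811 × log₂(0.0811) = 0.2939
  p(3,3)=3/37: -0.0811 × log₂(0.0811) = 0.2939
H(X,Y) = 3.8668 bits


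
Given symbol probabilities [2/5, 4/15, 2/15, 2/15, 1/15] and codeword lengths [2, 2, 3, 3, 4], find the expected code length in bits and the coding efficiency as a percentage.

Average length L = Σ p_i × l_i = 2.4000 bits
Entropy H = 2.0729 bits
Efficiency η = H/L × 100% = 86.37%


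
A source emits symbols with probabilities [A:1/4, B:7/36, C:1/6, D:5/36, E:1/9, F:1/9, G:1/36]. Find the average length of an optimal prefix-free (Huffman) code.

Huffman tree construction:
Combine smallest probabilities repeatedly
Resulting codes:
  A: 01 (length 2)
  B: 00 (length 2)
  C: 111 (length 3)
  D: 101 (length 3)
  E: 1101 (length 4)
  F: 100 (length 3)
  G: 1100 (length 4)
Average length = Σ p(s) × length(s) = 2.6944 bits


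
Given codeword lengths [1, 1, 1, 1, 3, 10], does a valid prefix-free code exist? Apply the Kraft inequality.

Kraft inequality: Σ 2^(-l_i) ≤ 1 for prefix-free code
Calculating: 2^(-1) + 2^(-1) + 2^(-1) + 2^(-1) + 2^(-3) + 2^(-10)
= 0.5 + 0.5 + 0.5 + 0.5 + 0.125 + 0.0009765625
= 2.1260
Since 2.1260 > 1, prefix-free code does not exist


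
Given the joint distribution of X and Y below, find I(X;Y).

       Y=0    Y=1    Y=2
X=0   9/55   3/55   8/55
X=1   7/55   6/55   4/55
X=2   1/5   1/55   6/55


H(X) = 1.5816, H(Y) = 1.4785, H(X,Y) = 2.9812
I(X;Y) = H(X) + H(Y) - H(X,Y) = 0.0789 bits


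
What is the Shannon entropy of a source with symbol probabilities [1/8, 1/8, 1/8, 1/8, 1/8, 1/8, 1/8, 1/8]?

H(X) = -Σ p(x) log₂ p(x)
  -1/8 × log₂(1/8) = 0.3750
  -1/8 × log₂(1/8) = 0.3750
  -1/8 × log₂(1/8) = 0.3750
  -1/8 × log₂(1/8) = 0.3750
  -1/8 × log₂(1/8) = 0.3750
  -1/8 × log₂(1/8) = 0.3750
  -1/8 × log₂(1/8) = 0.3750
  -1/8 × log₂(1/8) = 0.3750
H(X) = 3.0000 bits


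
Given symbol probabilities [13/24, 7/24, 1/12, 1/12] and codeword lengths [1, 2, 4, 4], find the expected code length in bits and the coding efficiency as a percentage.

Average length L = Σ p_i × l_i = 1.7917 bits
Entropy H = 1.5951 bits
Efficiency η = H/L × 100% = 89.03%


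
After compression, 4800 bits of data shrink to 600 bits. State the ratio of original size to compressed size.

Compression ratio = Original / Compressed
= 4800 / 600 = 8.00:1


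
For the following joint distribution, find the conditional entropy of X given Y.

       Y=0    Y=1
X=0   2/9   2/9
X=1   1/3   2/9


H(X|Y) = Σ_y p(y) H(X|Y=y)
  p(Y=0) = 5/9, H(X|Y=0) = 0.9710
  p(Y=1) = 4/9, H(X|Y=1) = 1.0000
H(X|Y) = 0.5556×0.9710 + 0.4444×1.0000 = 0.9839 bits


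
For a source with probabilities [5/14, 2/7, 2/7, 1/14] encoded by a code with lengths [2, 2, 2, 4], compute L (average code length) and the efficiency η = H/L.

Average length L = Σ p_i × l_i = 2.1429 bits
Entropy H = 1.8352 bits
Efficiency η = H/L × 100% = 85.64%


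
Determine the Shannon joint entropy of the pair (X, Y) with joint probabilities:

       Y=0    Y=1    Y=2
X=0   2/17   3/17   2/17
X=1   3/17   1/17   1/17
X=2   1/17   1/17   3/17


H(X,Y) = -Σ p(x,y) log₂ p(x,y)
  p(0,0)=2/17: -0.1176 × log₂(0.1176) = 0.3632
  p(0,1)=3/17: -0.1765 × log₂(0.1765) = 0.4416
  p(0,2)=2/17: -0.1176 × log₂(0.1176) = 0.3632
  p(1,0)=3/17: -0.1765 × log₂(0.1765) = 0.4416
  p(1,1)=1/17: -0.0588 × log₂(0.0588) = 0.2404
  p(1,2)=1/17: -0.0588 × log₂(0.0588) = 0.2404
  p(2,0)=1/17: -0.0588 × log₂(0.0588) = 0.2404
  p(2,1)=1/17: -0.0588 × log₂(0.0588) = 0.2404
  p(2,2)=3/17: -0.1765 × log₂(0.1765) = 0.4416
H(X,Y) = 3.0131 bits


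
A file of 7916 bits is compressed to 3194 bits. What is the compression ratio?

Compression ratio = Original / Compressed
= 7916 / 3194 = 2.48:1


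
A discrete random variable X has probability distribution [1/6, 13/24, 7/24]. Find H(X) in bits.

H(X) = -Σ p(x) log₂ p(x)
  -1/6 × log₂(1/6) = 0.4308
  -13/24 × log₂(13/24) = 0.4791
  -7/24 × log₂(7/24) = 0.5185
H(X) = 1.4284 bits


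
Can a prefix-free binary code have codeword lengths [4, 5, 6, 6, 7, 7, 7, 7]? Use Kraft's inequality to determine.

Kraft inequality: Σ 2^(-l_i) ≤ 1 for prefix-free code
Calculating: 2^(-4) + 2^(-5) + 2^(-6) + 2^(-6) + 2^(-7) + 2^(-7) + 2^(-7) + 2^(-7)
= 0.0625 + 0.03125 + 0.015625 + 0.015625 + 0.0078125 + 0.0078125 + 0.0078125 + 0.0078125
= 0.1562
Since 0.1562 ≤ 1, prefix-free code exists


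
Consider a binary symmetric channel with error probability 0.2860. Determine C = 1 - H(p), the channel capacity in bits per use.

For BSC with error probability p:
C = 1 - H(p) where H(p) is binary entropy
H(0.2860) = -0.2860 × log₂(0.2860) - 0.7140 × log₂(0.7140)
H(p) = 0.8635
C = 1 - 0.8635 = 0.1365 bits/use


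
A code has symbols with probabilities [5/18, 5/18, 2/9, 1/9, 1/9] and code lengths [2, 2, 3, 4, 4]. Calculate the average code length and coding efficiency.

Average length L = Σ p_i × l_i = 2.6667 bits
Entropy H = 2.2133 bits
Efficiency η = H/L × 100% = 83.00%


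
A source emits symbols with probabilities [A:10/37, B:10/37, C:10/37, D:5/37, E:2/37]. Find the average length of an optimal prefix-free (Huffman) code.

Huffman tree construction:
Combine smallest probabilities repeatedly
Resulting codes:
  A: 01 (length 2)
  B: 10 (length 2)
  C: 11 (length 2)
  D: 001 (length 3)
  E: 000 (length 3)
Average length = Σ p(s) × length(s) = 2.1892 bits


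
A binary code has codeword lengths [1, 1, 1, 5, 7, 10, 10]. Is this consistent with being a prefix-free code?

Kraft inequality: Σ 2^(-l_i) ≤ 1 for prefix-free code
Calculating: 2^(-1) + 2^(-1) + 2^(-1) + 2^(-5) + 2^(-7) + 2^(-10) + 2^(-10)
= 0.5 + 0.5 + 0.5 + 0.03125 + 0.0078125 + 0.0009765625 + 0.0009765625
= 1.5410
Since 1.5410 > 1, prefix-free code does not exist


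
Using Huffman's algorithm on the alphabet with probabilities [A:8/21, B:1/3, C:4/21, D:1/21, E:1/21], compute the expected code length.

Huffman tree construction:
Combine smallest probabilities repeatedly
Resulting codes:
  A: 0 (length 1)
  B: 11 (length 2)
  C: 101 (length 3)
  D: 1000 (length 4)
  E: 1001 (length 4)
Average length = Σ p(s) × length(s) = 2.0000 bits


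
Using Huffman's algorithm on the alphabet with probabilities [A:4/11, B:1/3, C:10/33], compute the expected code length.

Huffman tree construction:
Combine smallest probabilities repeatedly
Resulting codes:
  A: 0 (length 1)
  B: 11 (length 2)
  C: 10 (length 2)
Average length = Σ p(s) × length(s) = 1.6364 bits


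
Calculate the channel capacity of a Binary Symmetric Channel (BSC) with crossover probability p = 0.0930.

For BSC with error probability p:
C = 1 - H(p) where H(p) is binary entropy
H(0.0930) = -0.0930 × log₂(0.0930) - 0.9070 × log₂(0.9070)
H(p) = 0.4464
C = 1 - 0.4464 = 0.5536 bits/use


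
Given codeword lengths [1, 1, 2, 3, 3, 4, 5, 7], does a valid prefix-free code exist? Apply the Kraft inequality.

Kraft inequality: Σ 2^(-l_i) ≤ 1 for prefix-free code
Calculating: 2^(-1) + 2^(-1) + 2^(-2) + 2^(-3) + 2^(-3) + 2^(-4) + 2^(-5) + 2^(-7)
= 0.5 + 0.5 + 0.25 + 0.125 + 0.125 + 0.0625 + 0.03125 + 0.0078125
= 1.6016
Since 1.6016 > 1, prefix-free code does not exist


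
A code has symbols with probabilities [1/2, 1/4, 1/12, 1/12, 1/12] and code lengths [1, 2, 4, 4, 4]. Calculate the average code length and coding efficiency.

Average length L = Σ p_i × l_i = 2.0000 bits
Entropy H = 1.8962 bits
Efficiency η = H/L × 100% = 94.81%


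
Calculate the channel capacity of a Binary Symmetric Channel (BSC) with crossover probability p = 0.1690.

For BSC with error probability p:
C = 1 - H(p) where H(p) is binary entropy
H(0.1690) = -0.1690 × log₂(0.1690) - 0.8310 × log₂(0.8310)
H(p) = 0.6554
C = 1 - 0.6554 = 0.3446 bits/use


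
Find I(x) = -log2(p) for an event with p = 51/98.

Information content I(x) = -log₂(p(x))
I = -log₂(51/98) = -log₂(0.5204)
I = 0.9423 bits


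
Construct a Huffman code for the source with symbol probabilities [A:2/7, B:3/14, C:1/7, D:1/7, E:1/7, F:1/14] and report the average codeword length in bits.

Huffman tree construction:
Combine smallest probabilities repeatedly
Resulting codes:
  A: 10 (length 2)
  B: 00 (length 2)
  C: 011 (length 3)
  D: 110 (length 3)
  E: 111 (length 3)
  F: 010 (length 3)
Average length = Σ p(s) × length(s) = 2.5000 bits


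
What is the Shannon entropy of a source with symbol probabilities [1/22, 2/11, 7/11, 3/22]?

H(X) = -Σ p(x) log₂ p(x)
  -1/22 × log₂(1/22) = 0.2027
  -2/11 × log₂(2/11) = 0.4472
  -7/11 × log₂(7/11) = 0.4150
  -3/22 × log₂(3/22) = 0.3920
H(X) = 1.4568 bits


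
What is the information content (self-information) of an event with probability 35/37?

Information content I(x) = -log₂(p(x))
I = -log₂(35/37) = -log₂(0.9459)
I = 0.0802 bits


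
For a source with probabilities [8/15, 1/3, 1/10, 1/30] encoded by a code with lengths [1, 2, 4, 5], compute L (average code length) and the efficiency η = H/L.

Average length L = Σ p_i × l_i = 1.7667 bits
Entropy H = 1.5078 bits
Efficiency η = H/L × 100% = 85.34%


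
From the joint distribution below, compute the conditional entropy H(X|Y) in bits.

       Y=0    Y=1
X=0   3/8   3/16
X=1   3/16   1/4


H(X|Y) = Σ_y p(y) H(X|Y=y)
  p(Y=0) = 9/16, H(X|Y=0) = 0.9183
  p(Y=1) = 7/16, H(X|Y=1) = 0.9852
H(X|Y) = 0.5625×0.9183 + 0.4375×0.9852 = 0.9476 bits


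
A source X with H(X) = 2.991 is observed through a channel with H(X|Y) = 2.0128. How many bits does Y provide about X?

I(X;Y) = H(X) - H(X|Y)
I(X;Y) = 2.991 - 2.0128 = 0.9782 bits


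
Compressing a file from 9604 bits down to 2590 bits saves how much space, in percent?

Space savings = (1 - Compressed/Original) × 100%
= (1 - 2590/9604) × 100%
= 73.03%


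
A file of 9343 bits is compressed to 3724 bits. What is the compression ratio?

Compression ratio = Original / Compressed
= 9343 / 3724 = 2.51:1


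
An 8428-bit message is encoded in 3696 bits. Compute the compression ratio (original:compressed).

Compression ratio = Original / Compressed
= 8428 / 3696 = 2.28:1


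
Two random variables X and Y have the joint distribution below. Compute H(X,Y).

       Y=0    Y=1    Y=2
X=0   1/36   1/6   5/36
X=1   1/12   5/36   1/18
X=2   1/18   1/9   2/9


H(X,Y) = -Σ p(x,y) log₂ p(x,y)
  p(0,0)=1/36: -0.0278 × log₂(0.0278) = 0.1436
  p(0,1)=1/6: -0.1667 × log₂(0.1667) = 0.4308
  p(0,2)=5/36: -0.1389 × log₂(0.1389) = 0.3956
  p(1,0)=1/12: -0.0833 × log₂(0.0833) = 0.2987
  p(1,1)=5/36: -0.1389 × log₂(0.1389) = 0.3956
  p(1,2)=1/18: -0.0556 × log₂(0.0556) = 0.2317
  p(2,0)=1/18: -0.0556 × log₂(0.0556) = 0.2317
  p(2,1)=1/9: -0.1111 × log₂(0.1111) = 0.3522
  p(2,2)=2/9: -0.2222 × log₂(0.2222) = 0.4822
H(X,Y) = 2.9620 bits


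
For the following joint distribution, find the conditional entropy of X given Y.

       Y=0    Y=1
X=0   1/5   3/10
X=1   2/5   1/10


H(X|Y) = Σ_y p(y) H(X|Y=y)
  p(Y=0) = 3/5, H(X|Y=0) = 0.9183
  p(Y=1) = 2/5, H(X|Y=1) = 0.8113
H(X|Y) = 0.6000×0.9183 + 0.4000×0.8113 = 0.8755 bits


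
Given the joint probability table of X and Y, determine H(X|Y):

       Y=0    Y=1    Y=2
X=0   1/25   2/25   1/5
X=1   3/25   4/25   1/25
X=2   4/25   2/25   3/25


H(X|Y) = Σ_y p(y) H(X|Y=y)
  p(Y=0) = 8/25, H(X|Y=0) = 1.4056
  p(Y=1) = 8/25, H(X|Y=1) = 1.5000
  p(Y=2) = 9/25, H(X|Y=2) = 1.3516
H(X|Y) = 0.3200×1.4056 + 0.3200×1.5000 + 0.3600×1.3516 = 1.4164 bits


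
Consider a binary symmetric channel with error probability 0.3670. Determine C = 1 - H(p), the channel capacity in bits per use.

For BSC with error probability p:
C = 1 - H(p) where H(p) is binary entropy
H(0.3670) = -0.3670 × log₂(0.3670) - 0.6330 × log₂(0.6330)
H(p) = 0.9483
C = 1 - 0.9483 = 0.0517 bits/use


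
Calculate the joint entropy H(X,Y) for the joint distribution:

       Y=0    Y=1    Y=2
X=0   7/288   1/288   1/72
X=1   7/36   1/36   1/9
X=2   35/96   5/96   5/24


H(X,Y) = -Σ p(x,y) log₂ p(x,y)
  p(0,0)=7/288: -0.0243 × log₂(0.0243) = 0.1303
  p(0,1)=1/288: -0.0035 × log₂(0.0035) = 0.0284
  p(0,2)=1/72: -0.0139 × log₂(0.0139) = 0.0857
  p(1,0)=7/36: -0.1944 × log₂(0.1944) = 0.4594
  p(1,1)=1/36: -0.0278 × log₂(0.0278) = 0.1436
  p(1,2)=1/9: -0.1111 × log₂(0.1111) = 0.3522
  p(2,0)=35/96: -0.3646 × log₂(0.3646) = 0.5307
  p(2,1)=5/96: -0.0521 × log₂(0.0521) = 0.2220
  p(2,2)=5/24: -0.2083 × log₂(0.2083) = 0.4715
H(X,Y) = 2.4238 bits


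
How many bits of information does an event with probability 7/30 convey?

Information content I(x) = -log₂(p(x))
I = -log₂(7/30) = -log₂(0.2333)
I = 2.0995 bits


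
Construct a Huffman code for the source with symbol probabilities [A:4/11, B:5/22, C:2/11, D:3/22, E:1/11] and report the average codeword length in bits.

Huffman tree construction:
Combine smallest probabilities repeatedly
Resulting codes:
  A: 11 (length 2)
  B: 01 (length 2)
  C: 00 (length 2)
  D: 101 (length 3)
  E: 100 (length 3)
Average length = Σ p(s) × length(s) = 2.2273 bits


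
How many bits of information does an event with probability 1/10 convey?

Information content I(x) = -log₂(p(x))
I = -log₂(1/10) = -log₂(0.1000)
I = 3.3219 bits


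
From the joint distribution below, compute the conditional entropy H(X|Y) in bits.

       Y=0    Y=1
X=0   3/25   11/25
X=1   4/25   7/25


H(X|Y) = Σ_y p(y) H(X|Y=y)
  p(Y=0) = 7/25, H(X|Y=0) = 0.9852
  p(Y=1) = 18/25, H(X|Y=1) = 0.9641
H(X|Y) = 0.2800×0.9852 + 0.7200×0.9641 = 0.9700 bits


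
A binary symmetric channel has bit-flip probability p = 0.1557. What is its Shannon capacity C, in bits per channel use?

For BSC with error probability p:
C = 1 - H(p) where H(p) is binary entropy
H(0.1557) = -0.1557 × log₂(0.1557) - 0.8443 × log₂(0.8443)
H(p) = 0.6239
C = 1 - 0.6239 = 0.3761 bits/use


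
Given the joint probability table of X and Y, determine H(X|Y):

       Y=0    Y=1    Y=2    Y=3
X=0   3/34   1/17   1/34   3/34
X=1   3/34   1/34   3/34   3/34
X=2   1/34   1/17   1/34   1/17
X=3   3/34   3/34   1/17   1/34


H(X|Y) = Σ_y p(y) H(X|Y=y)
  p(Y=0) = 5/17, H(X|Y=0) = 1.8955
  p(Y=1) = 4/17, H(X|Y=1) = 1.9056
  p(Y=2) = 7/34, H(X|Y=2) = 1.8424
  p(Y=3) = 9/34, H(X|Y=3) = 1.8911
H(X|Y) = 0.2941×1.8955 + 0.2353×1.9056 + 0.2059×1.8424 + 0.2647×1.8911 = 1.8858 bits


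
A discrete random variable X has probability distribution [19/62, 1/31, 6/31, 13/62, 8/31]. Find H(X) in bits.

H(X) = -Σ p(x) log₂ p(x)
  -19/62 × log₂(19/62) = 0.5229
  -1/31 × log₂(1/31) = 0.1598
  -6/31 × log₂(6/31) = 0.4586
  -13/62 × log₂(13/62) = 0.4726
  -8/31 × log₂(8/31) = 0.5043
H(X) = 2.1181 bits


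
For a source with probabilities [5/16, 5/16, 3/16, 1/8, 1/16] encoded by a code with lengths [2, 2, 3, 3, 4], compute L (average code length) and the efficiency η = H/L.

Average length L = Σ p_i × l_i = 2.4375 bits
Entropy H = 2.1266 bits
Efficiency η = H/L × 100% = 87.25%


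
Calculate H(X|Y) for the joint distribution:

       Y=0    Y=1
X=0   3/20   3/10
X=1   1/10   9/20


H(X|Y) = Σ_y p(y) H(X|Y=y)
  p(Y=0) = 1/4, H(X|Y=0) = 0.9710
  p(Y=1) = 3/4, H(X|Y=1) = 0.9710
H(X|Y) = 0.2500×0.9710 + 0.7500×0.9710 = 0.9710 bits


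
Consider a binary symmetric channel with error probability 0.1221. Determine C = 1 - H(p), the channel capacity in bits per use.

For BSC with error probability p:
C = 1 - H(p) where H(p) is binary entropy
H(0.1221) = -0.1221 × log₂(0.1221) - 0.8779 × log₂(0.8779)
H(p) = 0.5354
C = 1 - 0.5354 = 0.4646 bits/use


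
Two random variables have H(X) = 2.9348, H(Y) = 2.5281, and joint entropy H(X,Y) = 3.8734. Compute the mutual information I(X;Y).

I(X;Y) = H(X) + H(Y) - H(X,Y)
I(X;Y) = 2.9348 + 2.5281 - 3.8734 = 1.5895 bits


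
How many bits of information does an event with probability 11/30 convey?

Information content I(x) = -log₂(p(x))
I = -log₂(11/30) = -log₂(0.3667)
I = 1.4475 bits


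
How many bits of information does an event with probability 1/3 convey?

Information content I(x) = -log₂(p(x))
I = -log₂(1/3) = -log₂(0.3333)
I = 1.5850 bits


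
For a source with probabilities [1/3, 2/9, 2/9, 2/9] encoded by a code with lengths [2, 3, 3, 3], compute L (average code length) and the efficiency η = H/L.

Average length L = Σ p_i × l_i = 2.6667 bits
Entropy H = 1.9749 bits
Efficiency η = H/L × 100% = 74.06%


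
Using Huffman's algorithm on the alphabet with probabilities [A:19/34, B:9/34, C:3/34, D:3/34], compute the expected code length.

Huffman tree construction:
Combine smallest probabilities repeatedly
Resulting codes:
  A: 1 (length 1)
  B: 01 (length 2)
  C: 000 (length 3)
  D: 001 (length 3)
Average length = Σ p(s) × length(s) = 1.6176 bits


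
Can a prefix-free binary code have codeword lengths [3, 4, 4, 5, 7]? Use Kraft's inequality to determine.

Kraft inequality: Σ 2^(-l_i) ≤ 1 for prefix-free code
Calculating: 2^(-3) + 2^(-4) + 2^(-4) + 2^(-5) + 2^(-7)
= 0.125 + 0.0625 + 0.0625 + 0.03125 + 0.0078125
= 0.2891
Since 0.2891 ≤ 1, prefix-free code exists


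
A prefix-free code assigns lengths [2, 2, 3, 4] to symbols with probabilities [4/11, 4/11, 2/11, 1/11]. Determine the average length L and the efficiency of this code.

Average length L = Σ p_i × l_i = 2.3636 bits
Entropy H = 1.8231 bits
Efficiency η = H/L × 100% = 77.13%


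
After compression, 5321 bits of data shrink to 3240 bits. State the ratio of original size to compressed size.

Compression ratio = Original / Compressed
= 5321 / 3240 = 1.64:1


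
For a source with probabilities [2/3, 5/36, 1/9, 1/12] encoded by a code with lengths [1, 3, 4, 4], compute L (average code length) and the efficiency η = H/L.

Average length L = Σ p_i × l_i = 1.8611 bits
Entropy H = 1.4365 bits
Efficiency η = H/L × 100% = 77.18%


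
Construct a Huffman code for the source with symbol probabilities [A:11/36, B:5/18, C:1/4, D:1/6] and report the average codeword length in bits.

Huffman tree construction:
Combine smallest probabilities repeatedly
Resulting codes:
  A: 11 (length 2)
  B: 10 (length 2)
  C: 01 (length 2)
  D: 00 (length 2)
Average length = Σ p(s) × length(s) = 2.0000 bits


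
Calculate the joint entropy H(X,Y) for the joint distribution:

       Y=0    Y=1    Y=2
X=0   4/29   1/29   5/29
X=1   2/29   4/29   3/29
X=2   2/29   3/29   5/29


H(X,Y) = -Σ p(x,y) log₂ p(x,y)
  p(0,0)=4/29: -0.1379 × log₂(0.1379) = 0.3942
  p(0,1)=1/29: -0.0345 × log₂(0.0345) = 0.1675
  p(0,2)=5/29: -0.1724 × log₂(0.1724) = 0.4373
  p(1,0)=2/29: -0.0690 × log₂(0.0690) = 0.2661
  p(1,1)=4/29: -0.1379 × log₂(0.1379) = 0.3942
  p(1,2)=3/29: -0.1034 × log₂(0.1034) = 0.3386
  p(2,0)=2/29: -0.0690 × log₂(0.0690) = 0.2661
  p(2,1)=3/29: -0.1034 × log₂(0.1034) = 0.3386
  p(2,2)=5/29: -0.1724 × log₂(0.1724) = 0.4373
H(X,Y) = 3.0397 bits


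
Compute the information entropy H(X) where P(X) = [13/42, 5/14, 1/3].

H(X) = -Σ p(x) log₂ p(x)
  -13/42 × log₂(13/42) = 0.5237
  -5/14 × log₂(5/14) = 0.5305
  -1/3 × log₂(1/3) = 0.5283
H(X) = 1.5825 bits


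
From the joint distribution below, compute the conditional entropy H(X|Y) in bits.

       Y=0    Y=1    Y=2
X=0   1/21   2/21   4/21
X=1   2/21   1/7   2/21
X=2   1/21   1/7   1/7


H(X|Y) = Σ_y p(y) H(X|Y=y)
  p(Y=0) = 4/21, H(X|Y=0) = 1.5000
  p(Y=1) = 8/21, H(X|Y=1) = 1.5613
  p(Y=2) = 3/7, H(X|Y=2) = 1.5305
H(X|Y) = 0.1905×1.5000 + 0.3810×1.5613 + 0.4286×1.5305 = 1.5364 bits


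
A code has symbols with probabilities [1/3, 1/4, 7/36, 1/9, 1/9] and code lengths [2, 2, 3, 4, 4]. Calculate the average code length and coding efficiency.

Average length L = Σ p_i × l_i = 2.6389 bits
Entropy H = 2.1921 bits
Efficiency η = H/L × 100% = 83.07%


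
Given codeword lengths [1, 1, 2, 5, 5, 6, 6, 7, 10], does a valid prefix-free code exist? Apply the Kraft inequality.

Kraft inequality: Σ 2^(-l_i) ≤ 1 for prefix-free code
Calculating: 2^(-1) + 2^(-1) + 2^(-2) + 2^(-5) + 2^(-5) + 2^(-6) + 2^(-6) + 2^(-7) + 2^(-10)
= 0.5 + 0.5 + 0.25 + 0.03125 + 0.03125 + 0.015625 + 0.015625 + 0.0078125 + 0.0009765625
= 1.3525
Since 1.3525 > 1, prefix-free code does not exist


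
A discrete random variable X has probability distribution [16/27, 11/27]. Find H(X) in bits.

H(X) = -Σ p(x) log₂ p(x)
  -16/27 × log₂(16/27) = 0.4473
  -11/27 × log₂(11/27) = 0.5278
H(X) = 0.9751 bits


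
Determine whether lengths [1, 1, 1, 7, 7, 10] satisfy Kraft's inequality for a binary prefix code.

Kraft inequality: Σ 2^(-l_i) ≤ 1 for prefix-free code
Calculating: 2^(-1) + 2^(-1) + 2^(-1) + 2^(-7) + 2^(-7) + 2^(-10)
= 0.5 + 0.5 + 0.5 + 0.0078125 + 0.0078125 + 0.0009765625
= 1.5166
Since 1.5166 > 1, prefix-free code does not exist


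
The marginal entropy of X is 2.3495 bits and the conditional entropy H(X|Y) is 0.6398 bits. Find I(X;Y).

I(X;Y) = H(X) - H(X|Y)
I(X;Y) = 2.3495 - 0.6398 = 1.7097 bits


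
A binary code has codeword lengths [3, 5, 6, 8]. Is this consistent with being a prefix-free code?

Kraft inequality: Σ 2^(-l_i) ≤ 1 for prefix-free code
Calculating: 2^(-3) + 2^(-5) + 2^(-6) + 2^(-8)
= 0.125 + 0.03125 + 0.015625 + 0.00390625
= 0.1758
Since 0.1758 ≤ 1, prefix-free code exists


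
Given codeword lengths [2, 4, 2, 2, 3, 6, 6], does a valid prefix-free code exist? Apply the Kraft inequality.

Kraft inequality: Σ 2^(-l_i) ≤ 1 for prefix-free code
Calculating: 2^(-2) + 2^(-4) + 2^(-2) + 2^(-2) + 2^(-3) + 2^(-6) + 2^(-6)
= 0.25 + 0.0625 + 0.25 + 0.25 + 0.125 + 0.015625 + 0.015625
= 0.9688
Since 0.9688 ≤ 1, prefix-free code exists


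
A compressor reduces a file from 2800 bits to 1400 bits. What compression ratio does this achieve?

Compression ratio = Original / Compressed
= 2800 / 1400 = 2.00:1


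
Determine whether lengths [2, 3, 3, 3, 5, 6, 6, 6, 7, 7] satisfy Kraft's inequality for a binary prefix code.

Kraft inequality: Σ 2^(-l_i) ≤ 1 for prefix-free code
Calculating: 2^(-2) + 2^(-3) + 2^(-3) + 2^(-3) + 2^(-5) + 2^(-6) + 2^(-6) + 2^(-6) + 2^(-7) + 2^(-7)
= 0.25 + 0.125 + 0.125 + 0.125 + 0.03125 + 0.015625 + 0.015625 + 0.015625 + 0.0078125 + 0.0078125
= 0.7188
Since 0.7188 ≤ 1, prefix-free code exists


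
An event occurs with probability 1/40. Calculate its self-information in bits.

Information content I(x) = -log₂(p(x))
I = -log₂(1/40) = -log₂(0.0250)
I = 5.3219 bits


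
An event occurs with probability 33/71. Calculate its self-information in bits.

Information content I(x) = -log₂(p(x))
I = -log₂(33/71) = -log₂(0.4648)
I = 1.1054 bits


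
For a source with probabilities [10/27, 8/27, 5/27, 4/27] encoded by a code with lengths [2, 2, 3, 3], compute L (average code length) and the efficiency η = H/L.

Average length L = Σ p_i × l_i = 2.3333 bits
Entropy H = 1.9094 bits
Efficiency η = H/L × 100% = 81.83%


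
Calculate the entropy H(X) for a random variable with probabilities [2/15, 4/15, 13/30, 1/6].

H(X) = -Σ p(x) log₂ p(x)
  -2/15 × log₂(2/15) = 0.3876
  -4/15 × log₂(4/15) = 0.5085
  -13/30 × log₂(13/30) = 0.5228
  -1/6 × log₂(1/6) = 0.4308
H(X) = 1.8497 bits


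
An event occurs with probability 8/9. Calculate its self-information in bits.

Information content I(x) = -log₂(p(x))
I = -log₂(8/9) = -log₂(0.8889)
I = 0.1699 bits


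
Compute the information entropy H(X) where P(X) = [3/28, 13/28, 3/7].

H(X) = -Σ p(x) log₂ p(x)
  -3/28 × log₂(3/28) = 0.3453
  -13/28 × log₂(13/28) = 0.5139
  -3/7 × log₂(3/7) = 0.5239
H(X) = 1.3831 bits


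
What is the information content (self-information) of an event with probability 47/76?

Information content I(x) = -log₂(p(x))
I = -log₂(47/76) = -log₂(0.6184)
I = 0.6933 bits


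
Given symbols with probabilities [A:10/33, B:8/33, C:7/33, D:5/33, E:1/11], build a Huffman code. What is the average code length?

Huffman tree construction:
Combine smallest probabilities repeatedly
Resulting codes:
  A: 11 (length 2)
  B: 01 (length 2)
  C: 00 (length 2)
  D: 101 (length 3)
  E: 100 (length 3)
Average length = Σ p(s) × length(s) = 2.2424 bits


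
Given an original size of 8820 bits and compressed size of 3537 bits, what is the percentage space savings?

Space savings = (1 - Compressed/Original) × 100%
= (1 - 3537/8820) × 100%
= 59.90%


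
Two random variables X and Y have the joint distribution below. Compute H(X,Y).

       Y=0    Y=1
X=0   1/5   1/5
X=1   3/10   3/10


H(X,Y) = -Σ p(x,y) log₂ p(x,y)
  p(0,0)=1/5: -0.2000 × log₂(0.2000) = 0.4644
  p(0,1)=1/5: -0.2000 × log₂(0.2000) = 0.4644
  p(1,0)=3/10: -0.3000 × log₂(0.3000) = 0.5211
  p(1,1)=3/10: -0.3000 × log₂(0.3000) = 0.5211
H(X,Y) = 1.9710 bits


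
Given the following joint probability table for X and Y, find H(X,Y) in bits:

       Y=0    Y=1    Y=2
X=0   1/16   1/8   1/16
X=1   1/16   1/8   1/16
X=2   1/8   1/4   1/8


H(X,Y) = -Σ p(x,y) log₂ p(x,y)
  p(0,0)=1/16: -0.0625 × log₂(0.0625) = 0.2500
  p(0,1)=1/8: -0.1250 × log₂(0.1250) = 0.3750
  p(0,2)=1/16: -0.0625 × log₂(0.0625) = 0.2500
  p(1,0)=1/16: -0.0625 × log₂(0.0625) = 0.2500
  p(1,1)=1/8: -0.1250 × log₂(0.1250) = 0.3750
  p(1,2)=1/16: -0.0625 × log₂(0.0625) = 0.2500
  p(2,0)=1/8: -0.1250 × log₂(0.1250) = 0.3750
  p(2,1)=1/4: -0.2500 × log₂(0.2500) = 0.5000
  p(2,2)=1/8: -0.1250 × log₂(0.1250) = 0.3750
H(X,Y) = 3.0000 bits


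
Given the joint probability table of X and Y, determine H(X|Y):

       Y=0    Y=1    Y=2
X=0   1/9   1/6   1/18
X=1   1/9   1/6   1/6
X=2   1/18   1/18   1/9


H(X|Y) = Σ_y p(y) H(X|Y=y)
  p(Y=0) = 5/18, H(X|Y=0) = 1.5219
  p(Y=1) = 7/18, H(X|Y=1) = 1.4488
  p(Y=2) = 1/3, H(X|Y=2) = 1.4591
H(X|Y) = 0.2778×1.5219 + 0.3889×1.4488 + 0.3333×1.4591 = 1.4726 bits


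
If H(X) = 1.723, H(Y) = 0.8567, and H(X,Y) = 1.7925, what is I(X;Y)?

I(X;Y) = H(X) + H(Y) - H(X,Y)
I(X;Y) = 1.723 + 0.8567 - 1.7925 = 0.7872 bits


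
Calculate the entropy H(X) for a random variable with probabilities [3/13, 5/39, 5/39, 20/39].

H(X) = -Σ p(x) log₂ p(x)
  -3/13 × log₂(3/13) = 0.4882
  -5/39 × log₂(5/39) = 0.3799
  -5/39 × log₂(5/39) = 0.3799
  -20/39 × log₂(20/39) = 0.4941
H(X) = 1.7421 bits


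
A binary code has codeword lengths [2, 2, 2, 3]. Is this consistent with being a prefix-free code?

Kraft inequality: Σ 2^(-l_i) ≤ 1 for prefix-free code
Calculating: 2^(-2) + 2^(-2) + 2^(-2) + 2^(-3)
= 0.25 + 0.25 + 0.25 + 0.125
= 0.8750
Since 0.8750 ≤ 1, prefix-free code exists


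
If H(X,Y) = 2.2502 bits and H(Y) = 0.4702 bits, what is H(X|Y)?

Chain rule: H(X,Y) = H(X|Y) + H(Y)
H(X|Y) = H(X,Y) - H(Y) = 2.2502 - 0.4702 = 1.78 bits


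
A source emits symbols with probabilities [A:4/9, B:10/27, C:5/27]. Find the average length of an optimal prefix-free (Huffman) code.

Huffman tree construction:
Combine smallest probabilities repeatedly
Resulting codes:
  A: 0 (length 1)
  B: 11 (length 2)
  C: 10 (length 2)
Average length = Σ p(s) × length(s) = 1.5556 bits


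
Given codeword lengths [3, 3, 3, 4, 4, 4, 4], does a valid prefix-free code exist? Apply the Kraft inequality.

Kraft inequality: Σ 2^(-l_i) ≤ 1 for prefix-free code
Calculating: 2^(-3) + 2^(-3) + 2^(-3) + 2^(-4) + 2^(-4) + 2^(-4) + 2^(-4)
= 0.125 + 0.125 + 0.125 + 0.0625 + 0.0625 + 0.0625 + 0.0625
= 0.6250
Since 0.6250 ≤ 1, prefix-free code exists
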